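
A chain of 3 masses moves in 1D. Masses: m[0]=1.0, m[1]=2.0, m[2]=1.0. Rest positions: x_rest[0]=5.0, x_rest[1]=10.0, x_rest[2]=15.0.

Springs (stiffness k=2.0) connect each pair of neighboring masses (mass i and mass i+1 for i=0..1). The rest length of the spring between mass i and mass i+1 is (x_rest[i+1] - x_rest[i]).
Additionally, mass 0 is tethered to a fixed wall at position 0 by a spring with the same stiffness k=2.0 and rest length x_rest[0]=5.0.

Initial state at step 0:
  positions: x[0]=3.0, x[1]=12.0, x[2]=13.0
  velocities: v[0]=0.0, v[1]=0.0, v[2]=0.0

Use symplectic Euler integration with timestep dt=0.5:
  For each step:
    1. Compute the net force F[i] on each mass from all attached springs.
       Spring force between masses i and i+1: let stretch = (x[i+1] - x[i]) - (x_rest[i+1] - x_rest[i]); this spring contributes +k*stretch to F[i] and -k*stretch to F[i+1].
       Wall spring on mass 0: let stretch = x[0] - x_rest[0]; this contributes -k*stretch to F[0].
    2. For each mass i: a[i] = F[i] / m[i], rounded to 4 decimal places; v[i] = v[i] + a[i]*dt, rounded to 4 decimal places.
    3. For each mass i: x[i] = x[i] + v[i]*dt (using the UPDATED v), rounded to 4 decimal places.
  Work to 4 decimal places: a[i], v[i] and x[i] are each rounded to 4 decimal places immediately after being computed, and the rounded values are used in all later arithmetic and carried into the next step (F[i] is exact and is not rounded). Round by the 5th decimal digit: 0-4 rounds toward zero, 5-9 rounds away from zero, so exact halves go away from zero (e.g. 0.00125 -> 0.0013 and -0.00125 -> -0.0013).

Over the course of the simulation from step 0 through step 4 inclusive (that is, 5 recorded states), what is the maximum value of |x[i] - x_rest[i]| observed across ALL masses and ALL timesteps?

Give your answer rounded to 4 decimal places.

Answer: 3.0000

Derivation:
Step 0: x=[3.0000 12.0000 13.0000] v=[0.0000 0.0000 0.0000]
Step 1: x=[6.0000 10.0000 15.0000] v=[6.0000 -4.0000 4.0000]
Step 2: x=[8.0000 8.2500 17.0000] v=[4.0000 -3.5000 4.0000]
Step 3: x=[6.1250 8.6250 17.1250] v=[-3.7500 0.7500 0.2500]
Step 4: x=[2.4375 10.5000 15.5000] v=[-7.3750 3.7500 -3.2500]
Max displacement = 3.0000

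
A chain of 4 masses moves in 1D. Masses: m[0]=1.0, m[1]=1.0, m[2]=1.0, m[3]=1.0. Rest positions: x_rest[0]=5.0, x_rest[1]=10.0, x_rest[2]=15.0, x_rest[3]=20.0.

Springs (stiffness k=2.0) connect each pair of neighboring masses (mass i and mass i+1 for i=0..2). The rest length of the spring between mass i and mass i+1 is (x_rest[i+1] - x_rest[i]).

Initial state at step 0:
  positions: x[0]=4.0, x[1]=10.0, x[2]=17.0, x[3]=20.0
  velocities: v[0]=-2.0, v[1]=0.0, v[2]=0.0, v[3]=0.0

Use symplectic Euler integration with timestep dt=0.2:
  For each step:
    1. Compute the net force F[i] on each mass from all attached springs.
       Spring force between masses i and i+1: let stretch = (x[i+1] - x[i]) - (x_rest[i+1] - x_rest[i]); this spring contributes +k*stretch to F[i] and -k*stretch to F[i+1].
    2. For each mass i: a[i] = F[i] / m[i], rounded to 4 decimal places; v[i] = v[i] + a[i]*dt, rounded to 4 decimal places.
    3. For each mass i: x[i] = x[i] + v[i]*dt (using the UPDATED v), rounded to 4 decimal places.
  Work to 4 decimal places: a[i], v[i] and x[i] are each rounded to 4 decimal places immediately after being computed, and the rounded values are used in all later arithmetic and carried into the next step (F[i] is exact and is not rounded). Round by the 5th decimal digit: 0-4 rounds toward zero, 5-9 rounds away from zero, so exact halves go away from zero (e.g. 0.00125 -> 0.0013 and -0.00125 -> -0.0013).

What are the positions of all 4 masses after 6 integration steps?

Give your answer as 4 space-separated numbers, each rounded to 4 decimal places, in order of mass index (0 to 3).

Step 0: x=[4.0000 10.0000 17.0000 20.0000] v=[-2.0000 0.0000 0.0000 0.0000]
Step 1: x=[3.6800 10.0800 16.6800 20.1600] v=[-1.6000 0.4000 -1.6000 0.8000]
Step 2: x=[3.4720 10.1760 16.1104 20.4416] v=[-1.0400 0.4800 -2.8480 1.4080]
Step 3: x=[3.4003 10.2104 15.4125 20.7767] v=[-0.3584 0.1722 -3.4893 1.6755]
Step 4: x=[3.4734 10.1162 14.7276 21.0827] v=[0.3656 -0.4710 -3.4245 1.5298]
Step 5: x=[3.6779 9.8595 14.1822 21.2803] v=[1.0227 -1.2836 -2.7270 0.9878]
Step 6: x=[3.9770 9.4541 13.8588 21.3100] v=[1.4953 -2.0272 -1.6168 0.1486]

Answer: 3.9770 9.4541 13.8588 21.3100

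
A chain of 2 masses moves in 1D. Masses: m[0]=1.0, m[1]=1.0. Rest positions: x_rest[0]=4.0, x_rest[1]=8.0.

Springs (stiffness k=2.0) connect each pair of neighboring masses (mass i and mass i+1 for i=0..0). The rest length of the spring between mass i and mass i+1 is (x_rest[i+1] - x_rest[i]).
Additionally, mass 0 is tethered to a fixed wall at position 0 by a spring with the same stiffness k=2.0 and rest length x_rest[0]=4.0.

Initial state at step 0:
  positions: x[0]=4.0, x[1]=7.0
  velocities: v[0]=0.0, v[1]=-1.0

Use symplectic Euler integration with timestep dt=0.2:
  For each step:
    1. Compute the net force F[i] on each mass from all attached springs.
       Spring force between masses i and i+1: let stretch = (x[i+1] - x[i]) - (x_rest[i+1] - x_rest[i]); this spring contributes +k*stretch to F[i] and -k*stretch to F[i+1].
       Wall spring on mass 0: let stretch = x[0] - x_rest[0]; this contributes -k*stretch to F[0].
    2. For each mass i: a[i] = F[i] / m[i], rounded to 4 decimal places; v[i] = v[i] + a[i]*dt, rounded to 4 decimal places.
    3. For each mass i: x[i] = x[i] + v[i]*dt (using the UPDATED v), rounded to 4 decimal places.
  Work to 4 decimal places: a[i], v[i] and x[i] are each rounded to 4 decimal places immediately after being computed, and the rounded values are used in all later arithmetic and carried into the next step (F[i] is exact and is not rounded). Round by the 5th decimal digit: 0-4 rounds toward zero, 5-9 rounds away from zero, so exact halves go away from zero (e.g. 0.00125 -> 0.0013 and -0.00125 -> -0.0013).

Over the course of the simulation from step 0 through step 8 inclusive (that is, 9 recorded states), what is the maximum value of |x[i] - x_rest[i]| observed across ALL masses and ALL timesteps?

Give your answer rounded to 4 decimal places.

Answer: 1.1568

Derivation:
Step 0: x=[4.0000 7.0000] v=[0.0000 -1.0000]
Step 1: x=[3.9200 6.8800] v=[-0.4000 -0.6000]
Step 2: x=[3.7632 6.8432] v=[-0.7840 -0.1840]
Step 3: x=[3.5517 6.8800] v=[-1.0573 0.1840]
Step 4: x=[3.3224 6.9705] v=[-1.1467 0.4527]
Step 5: x=[3.1191 7.0892] v=[-1.0164 0.5935]
Step 6: x=[2.9839 7.2103] v=[-0.6760 0.6055]
Step 7: x=[2.9481 7.3133] v=[-0.1790 0.5149]
Step 8: x=[3.0257 7.3871] v=[0.3878 0.3688]
Max displacement = 1.1568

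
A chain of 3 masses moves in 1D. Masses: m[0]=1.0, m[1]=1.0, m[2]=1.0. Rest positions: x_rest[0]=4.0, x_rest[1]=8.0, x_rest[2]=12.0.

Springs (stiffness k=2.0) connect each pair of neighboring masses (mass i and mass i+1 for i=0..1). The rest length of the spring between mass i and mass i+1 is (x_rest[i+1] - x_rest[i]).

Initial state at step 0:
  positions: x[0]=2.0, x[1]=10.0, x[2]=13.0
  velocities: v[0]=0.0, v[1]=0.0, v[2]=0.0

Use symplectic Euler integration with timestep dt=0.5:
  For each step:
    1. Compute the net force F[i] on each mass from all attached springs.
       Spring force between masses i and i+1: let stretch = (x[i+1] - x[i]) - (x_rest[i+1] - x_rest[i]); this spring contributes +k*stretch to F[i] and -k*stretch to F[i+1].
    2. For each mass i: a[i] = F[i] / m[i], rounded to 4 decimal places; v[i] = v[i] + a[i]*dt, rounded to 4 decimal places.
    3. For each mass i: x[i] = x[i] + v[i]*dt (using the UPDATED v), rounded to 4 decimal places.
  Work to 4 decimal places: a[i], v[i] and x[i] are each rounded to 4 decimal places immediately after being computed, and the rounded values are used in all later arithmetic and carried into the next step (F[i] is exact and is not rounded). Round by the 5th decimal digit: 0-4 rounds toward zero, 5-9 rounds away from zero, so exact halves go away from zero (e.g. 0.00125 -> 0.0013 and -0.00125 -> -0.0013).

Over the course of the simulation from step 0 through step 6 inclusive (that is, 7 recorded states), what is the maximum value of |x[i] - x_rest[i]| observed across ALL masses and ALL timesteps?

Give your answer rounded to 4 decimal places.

Step 0: x=[2.0000 10.0000 13.0000] v=[0.0000 0.0000 0.0000]
Step 1: x=[4.0000 7.5000 13.5000] v=[4.0000 -5.0000 1.0000]
Step 2: x=[5.7500 6.2500 13.0000] v=[3.5000 -2.5000 -1.0000]
Step 3: x=[5.7500 8.1250 11.1250] v=[0.0000 3.7500 -3.7500]
Step 4: x=[4.9375 10.3125 9.7500] v=[-1.6250 4.3750 -2.7500]
Step 5: x=[4.8125 9.5313 10.6563] v=[-0.2500 -1.5625 1.8125]
Step 6: x=[5.0469 6.9532 13.0001] v=[0.4688 -5.1563 4.6875]
Max displacement = 2.3125

Answer: 2.3125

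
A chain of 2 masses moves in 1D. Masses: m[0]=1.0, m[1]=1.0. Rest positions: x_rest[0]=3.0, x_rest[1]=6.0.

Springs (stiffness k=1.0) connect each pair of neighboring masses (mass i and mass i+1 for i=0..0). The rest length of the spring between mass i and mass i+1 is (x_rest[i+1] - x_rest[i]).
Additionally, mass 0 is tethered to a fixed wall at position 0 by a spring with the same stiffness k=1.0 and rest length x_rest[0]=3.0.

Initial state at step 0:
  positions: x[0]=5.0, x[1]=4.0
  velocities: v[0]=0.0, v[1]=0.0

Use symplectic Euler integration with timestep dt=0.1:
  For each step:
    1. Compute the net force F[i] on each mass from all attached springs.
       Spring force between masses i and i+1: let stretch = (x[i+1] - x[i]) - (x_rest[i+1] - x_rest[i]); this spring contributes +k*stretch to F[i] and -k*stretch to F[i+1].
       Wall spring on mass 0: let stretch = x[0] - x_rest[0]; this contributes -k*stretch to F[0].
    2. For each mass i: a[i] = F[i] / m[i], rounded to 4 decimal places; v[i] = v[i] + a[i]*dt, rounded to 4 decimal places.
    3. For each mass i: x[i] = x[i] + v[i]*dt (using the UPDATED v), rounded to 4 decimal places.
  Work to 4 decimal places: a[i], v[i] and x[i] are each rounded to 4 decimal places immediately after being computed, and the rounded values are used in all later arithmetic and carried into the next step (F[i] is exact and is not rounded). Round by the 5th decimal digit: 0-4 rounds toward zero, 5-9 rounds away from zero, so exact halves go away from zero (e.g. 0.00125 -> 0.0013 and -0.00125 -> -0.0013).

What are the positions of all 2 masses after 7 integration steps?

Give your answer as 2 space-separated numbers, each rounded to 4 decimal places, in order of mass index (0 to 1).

Answer: 3.5130 4.9994

Derivation:
Step 0: x=[5.0000 4.0000] v=[0.0000 0.0000]
Step 1: x=[4.9400 4.0400] v=[-0.6000 0.4000]
Step 2: x=[4.8216 4.1190] v=[-1.1840 0.7900]
Step 3: x=[4.6480 4.2350] v=[-1.7364 1.1603]
Step 4: x=[4.4238 4.3852] v=[-2.2425 1.5016]
Step 5: x=[4.1549 4.5658] v=[-2.6887 1.8055]
Step 6: x=[3.8486 4.7722] v=[-3.0631 2.0644]
Step 7: x=[3.5130 4.9994] v=[-3.3556 2.2720]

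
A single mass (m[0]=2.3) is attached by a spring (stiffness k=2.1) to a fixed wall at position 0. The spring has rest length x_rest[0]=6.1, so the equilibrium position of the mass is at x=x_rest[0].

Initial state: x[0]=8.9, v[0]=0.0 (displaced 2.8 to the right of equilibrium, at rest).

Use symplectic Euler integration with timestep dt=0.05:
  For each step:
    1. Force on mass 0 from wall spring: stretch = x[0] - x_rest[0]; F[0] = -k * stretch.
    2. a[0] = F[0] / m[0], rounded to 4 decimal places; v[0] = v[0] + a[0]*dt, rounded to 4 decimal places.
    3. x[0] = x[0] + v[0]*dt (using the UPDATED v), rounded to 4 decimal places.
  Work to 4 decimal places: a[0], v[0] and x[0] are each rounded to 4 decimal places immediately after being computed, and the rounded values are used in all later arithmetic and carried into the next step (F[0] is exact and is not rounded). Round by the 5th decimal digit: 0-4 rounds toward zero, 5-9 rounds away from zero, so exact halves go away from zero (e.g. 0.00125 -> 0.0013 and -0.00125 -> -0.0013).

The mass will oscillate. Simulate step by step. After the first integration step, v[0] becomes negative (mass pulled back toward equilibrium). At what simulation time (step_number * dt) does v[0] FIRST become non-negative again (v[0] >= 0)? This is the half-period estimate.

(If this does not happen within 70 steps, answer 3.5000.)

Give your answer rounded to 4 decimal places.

Answer: 3.3000

Derivation:
Step 0: x=[8.9000] v=[0.0000]
Step 1: x=[8.8936] v=[-0.1278]
Step 2: x=[8.8808] v=[-0.2553]
Step 3: x=[8.8617] v=[-0.3823]
Step 4: x=[8.8363] v=[-0.5084]
Step 5: x=[8.8046] v=[-0.6333]
Step 6: x=[8.7668] v=[-0.7568]
Step 7: x=[8.7229] v=[-0.8785]
Step 8: x=[8.6730] v=[-0.9982]
Step 9: x=[8.6172] v=[-1.1157]
Step 10: x=[8.5557] v=[-1.2306]
Step 11: x=[8.4886] v=[-1.3427]
Step 12: x=[8.4160] v=[-1.4517]
Step 13: x=[8.3381] v=[-1.5574]
Step 14: x=[8.2551] v=[-1.6596]
Step 15: x=[8.1672] v=[-1.7580]
Step 16: x=[8.0746] v=[-1.8524]
Step 17: x=[7.9775] v=[-1.9425]
Step 18: x=[7.8761] v=[-2.0282]
Step 19: x=[7.7706] v=[-2.1093]
Step 20: x=[7.6613] v=[-2.1856]
Step 21: x=[7.5485] v=[-2.2569]
Step 22: x=[7.4324] v=[-2.3230]
Step 23: x=[7.3132] v=[-2.3838]
Step 24: x=[7.1912] v=[-2.4392]
Step 25: x=[7.0668] v=[-2.4890]
Step 26: x=[6.9401] v=[-2.5331]
Step 27: x=[6.8115] v=[-2.5715]
Step 28: x=[6.6813] v=[-2.6040]
Step 29: x=[6.5498] v=[-2.6305]
Step 30: x=[6.4173] v=[-2.6510]
Step 31: x=[6.2840] v=[-2.6655]
Step 32: x=[6.1503] v=[-2.6739]
Step 33: x=[6.0165] v=[-2.6762]
Step 34: x=[5.8829] v=[-2.6724]
Step 35: x=[5.7498] v=[-2.6625]
Step 36: x=[5.6175] v=[-2.6465]
Step 37: x=[5.4863] v=[-2.6245]
Step 38: x=[5.3565] v=[-2.5965]
Step 39: x=[5.2284] v=[-2.5626]
Step 40: x=[5.1023] v=[-2.5228]
Step 41: x=[4.9784] v=[-2.4773]
Step 42: x=[4.8571] v=[-2.4261]
Step 43: x=[4.7386] v=[-2.3694]
Step 44: x=[4.6232] v=[-2.3073]
Step 45: x=[4.5112] v=[-2.2399]
Step 46: x=[4.4028] v=[-2.1674]
Step 47: x=[4.2983] v=[-2.0899]
Step 48: x=[4.1979] v=[-2.0077]
Step 49: x=[4.1019] v=[-1.9209]
Step 50: x=[4.0104] v=[-1.8297]
Step 51: x=[3.9237] v=[-1.7343]
Step 52: x=[3.8420] v=[-1.6349]
Step 53: x=[3.7654] v=[-1.5318]
Step 54: x=[3.6941] v=[-1.4252]
Step 55: x=[3.6283] v=[-1.3154]
Step 56: x=[3.5682] v=[-1.2026]
Step 57: x=[3.5139] v=[-1.0870]
Step 58: x=[3.4655] v=[-0.9689]
Step 59: x=[3.4231] v=[-0.8486]
Step 60: x=[3.3868] v=[-0.7264]
Step 61: x=[3.3567] v=[-0.6025]
Step 62: x=[3.3328] v=[-0.4773]
Step 63: x=[3.3153] v=[-0.3510]
Step 64: x=[3.3041] v=[-0.2239]
Step 65: x=[3.2993] v=[-0.0963]
Step 66: x=[3.3009] v=[0.0316]
First v>=0 after going negative at step 66, time=3.3000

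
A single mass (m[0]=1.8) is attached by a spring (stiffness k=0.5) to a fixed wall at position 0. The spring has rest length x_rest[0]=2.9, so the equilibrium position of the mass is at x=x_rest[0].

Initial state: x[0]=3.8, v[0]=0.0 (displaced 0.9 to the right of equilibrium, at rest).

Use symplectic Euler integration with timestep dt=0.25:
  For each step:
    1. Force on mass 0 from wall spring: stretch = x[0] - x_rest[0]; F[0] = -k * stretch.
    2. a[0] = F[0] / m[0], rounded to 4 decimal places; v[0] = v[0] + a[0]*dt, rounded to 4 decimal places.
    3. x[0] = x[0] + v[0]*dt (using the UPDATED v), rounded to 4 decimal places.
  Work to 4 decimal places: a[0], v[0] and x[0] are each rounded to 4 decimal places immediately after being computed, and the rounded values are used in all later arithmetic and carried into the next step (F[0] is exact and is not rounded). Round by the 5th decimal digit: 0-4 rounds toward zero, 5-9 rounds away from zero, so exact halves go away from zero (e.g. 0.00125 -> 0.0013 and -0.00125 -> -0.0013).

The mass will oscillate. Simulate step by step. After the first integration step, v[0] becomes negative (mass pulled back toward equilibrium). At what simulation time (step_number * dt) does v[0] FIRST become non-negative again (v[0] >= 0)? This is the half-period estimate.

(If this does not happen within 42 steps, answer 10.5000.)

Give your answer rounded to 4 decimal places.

Answer: 6.0000

Derivation:
Step 0: x=[3.8000] v=[0.0000]
Step 1: x=[3.7844] v=[-0.0625]
Step 2: x=[3.7534] v=[-0.1239]
Step 3: x=[3.7076] v=[-0.1832]
Step 4: x=[3.6478] v=[-0.2393]
Step 5: x=[3.5750] v=[-0.2912]
Step 6: x=[3.4905] v=[-0.3381]
Step 7: x=[3.3957] v=[-0.3791]
Step 8: x=[3.2923] v=[-0.4135]
Step 9: x=[3.1821] v=[-0.4408]
Step 10: x=[3.0670] v=[-0.4604]
Step 11: x=[2.9490] v=[-0.4720]
Step 12: x=[2.8302] v=[-0.4754]
Step 13: x=[2.7126] v=[-0.4706]
Step 14: x=[2.5982] v=[-0.4576]
Step 15: x=[2.4890] v=[-0.4367]
Step 16: x=[2.3870] v=[-0.4082]
Step 17: x=[2.2939] v=[-0.3726]
Step 18: x=[2.2113] v=[-0.3305]
Step 19: x=[2.1406] v=[-0.2827]
Step 20: x=[2.0831] v=[-0.2300]
Step 21: x=[2.0398] v=[-0.1733]
Step 22: x=[2.0114] v=[-0.1136]
Step 23: x=[1.9984] v=[-0.0519]
Step 24: x=[2.0011] v=[0.0107]
First v>=0 after going negative at step 24, time=6.0000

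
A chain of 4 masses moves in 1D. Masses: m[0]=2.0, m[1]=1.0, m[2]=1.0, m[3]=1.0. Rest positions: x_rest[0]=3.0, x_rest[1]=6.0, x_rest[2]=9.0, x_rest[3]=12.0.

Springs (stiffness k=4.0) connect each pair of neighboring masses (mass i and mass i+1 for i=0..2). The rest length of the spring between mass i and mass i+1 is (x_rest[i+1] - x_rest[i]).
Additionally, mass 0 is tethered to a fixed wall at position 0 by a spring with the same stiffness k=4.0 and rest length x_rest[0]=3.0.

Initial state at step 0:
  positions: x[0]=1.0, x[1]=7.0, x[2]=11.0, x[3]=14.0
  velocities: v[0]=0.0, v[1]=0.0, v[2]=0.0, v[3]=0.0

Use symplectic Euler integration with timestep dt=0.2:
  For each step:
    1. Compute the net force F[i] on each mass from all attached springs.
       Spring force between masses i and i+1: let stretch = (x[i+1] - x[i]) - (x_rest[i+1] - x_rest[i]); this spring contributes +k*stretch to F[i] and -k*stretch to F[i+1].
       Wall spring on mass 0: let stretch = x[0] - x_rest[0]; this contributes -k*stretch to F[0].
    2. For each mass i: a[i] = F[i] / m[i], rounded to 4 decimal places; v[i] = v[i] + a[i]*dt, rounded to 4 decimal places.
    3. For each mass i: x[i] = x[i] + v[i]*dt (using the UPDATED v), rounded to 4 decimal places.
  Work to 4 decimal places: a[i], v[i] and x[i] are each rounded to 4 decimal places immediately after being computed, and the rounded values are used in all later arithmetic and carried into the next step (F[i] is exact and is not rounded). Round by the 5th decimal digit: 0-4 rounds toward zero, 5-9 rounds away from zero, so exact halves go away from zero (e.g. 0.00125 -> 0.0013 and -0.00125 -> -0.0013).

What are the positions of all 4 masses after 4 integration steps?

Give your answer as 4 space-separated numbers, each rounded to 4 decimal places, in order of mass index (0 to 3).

Step 0: x=[1.0000 7.0000 11.0000 14.0000] v=[0.0000 0.0000 0.0000 0.0000]
Step 1: x=[1.4000 6.6800 10.8400 14.0000] v=[2.0000 -1.6000 -0.8000 0.0000]
Step 2: x=[2.1104 6.1808 10.5200 13.9744] v=[3.5520 -2.4960 -1.6000 -0.1280]
Step 3: x=[2.9776 5.7246 10.0584 13.8761] v=[4.3360 -2.2810 -2.3078 -0.4915]
Step 4: x=[3.8264 5.5223 9.5143 13.6470] v=[4.2438 -1.0116 -2.7207 -1.1457]

Answer: 3.8264 5.5223 9.5143 13.6470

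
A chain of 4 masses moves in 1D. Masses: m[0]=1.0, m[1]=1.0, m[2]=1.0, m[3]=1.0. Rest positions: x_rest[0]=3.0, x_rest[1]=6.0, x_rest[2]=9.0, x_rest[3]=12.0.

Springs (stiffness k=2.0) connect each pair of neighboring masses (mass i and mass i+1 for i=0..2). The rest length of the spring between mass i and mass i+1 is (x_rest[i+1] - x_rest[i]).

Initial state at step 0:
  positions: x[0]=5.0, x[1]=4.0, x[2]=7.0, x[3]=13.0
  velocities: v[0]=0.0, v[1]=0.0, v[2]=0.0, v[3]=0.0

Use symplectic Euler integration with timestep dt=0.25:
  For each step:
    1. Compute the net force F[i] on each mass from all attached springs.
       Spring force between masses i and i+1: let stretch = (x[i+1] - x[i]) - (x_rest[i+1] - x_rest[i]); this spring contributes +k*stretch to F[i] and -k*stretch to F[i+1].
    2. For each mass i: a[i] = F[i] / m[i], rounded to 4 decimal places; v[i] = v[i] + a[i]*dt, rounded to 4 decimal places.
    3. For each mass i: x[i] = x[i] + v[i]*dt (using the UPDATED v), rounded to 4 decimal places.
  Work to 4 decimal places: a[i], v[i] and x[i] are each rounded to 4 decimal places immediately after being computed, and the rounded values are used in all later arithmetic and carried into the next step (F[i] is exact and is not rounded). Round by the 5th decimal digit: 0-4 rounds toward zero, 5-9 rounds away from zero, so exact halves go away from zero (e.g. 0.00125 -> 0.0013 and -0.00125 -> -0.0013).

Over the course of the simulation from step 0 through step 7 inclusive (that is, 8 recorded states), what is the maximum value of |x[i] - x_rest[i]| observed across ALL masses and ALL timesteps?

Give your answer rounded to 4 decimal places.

Answer: 2.1509

Derivation:
Step 0: x=[5.0000 4.0000 7.0000 13.0000] v=[0.0000 0.0000 0.0000 0.0000]
Step 1: x=[4.5000 4.5000 7.3750 12.6250] v=[-2.0000 2.0000 1.5000 -1.5000]
Step 2: x=[3.6250 5.3594 8.0469 11.9688] v=[-3.5000 3.4375 2.6875 -2.6250]
Step 3: x=[2.5918 6.3379 8.8731 11.1973] v=[-4.1328 3.9141 3.3047 -3.0860]
Step 4: x=[1.6519 7.1651 9.6729 10.5103] v=[-3.7598 3.3087 3.1992 -2.7481]
Step 5: x=[1.0261 7.6166 10.2639 10.0936] v=[-2.5032 1.8060 2.3640 -1.6668]
Step 6: x=[0.8491 7.5752 10.5027 10.0732] v=[-0.7080 -0.1656 0.9552 -0.0817]
Step 7: x=[1.1379 7.0590 10.3219 10.4815] v=[1.1551 -2.0649 -0.7233 1.6331]
Max displacement = 2.1509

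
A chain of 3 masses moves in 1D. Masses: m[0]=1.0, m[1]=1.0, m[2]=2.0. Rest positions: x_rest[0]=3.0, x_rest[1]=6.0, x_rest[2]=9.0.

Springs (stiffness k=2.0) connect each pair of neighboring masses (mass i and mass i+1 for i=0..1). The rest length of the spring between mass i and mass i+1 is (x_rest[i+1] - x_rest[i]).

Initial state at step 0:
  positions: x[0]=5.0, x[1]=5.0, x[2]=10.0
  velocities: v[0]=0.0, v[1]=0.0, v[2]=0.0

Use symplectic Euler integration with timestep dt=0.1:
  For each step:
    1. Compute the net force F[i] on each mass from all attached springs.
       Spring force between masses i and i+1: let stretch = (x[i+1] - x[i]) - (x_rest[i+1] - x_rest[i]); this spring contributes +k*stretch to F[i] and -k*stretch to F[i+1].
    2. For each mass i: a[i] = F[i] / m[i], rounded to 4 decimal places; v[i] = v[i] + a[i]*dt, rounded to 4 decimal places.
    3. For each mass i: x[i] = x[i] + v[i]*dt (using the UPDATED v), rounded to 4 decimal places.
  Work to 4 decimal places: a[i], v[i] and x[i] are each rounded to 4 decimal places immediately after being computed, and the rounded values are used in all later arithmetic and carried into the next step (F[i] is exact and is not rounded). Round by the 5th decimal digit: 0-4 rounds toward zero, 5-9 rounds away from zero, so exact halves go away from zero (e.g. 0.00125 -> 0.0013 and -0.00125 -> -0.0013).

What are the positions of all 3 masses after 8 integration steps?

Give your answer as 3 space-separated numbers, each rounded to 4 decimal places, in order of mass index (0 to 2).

Answer: 3.4355 7.5599 9.5024

Derivation:
Step 0: x=[5.0000 5.0000 10.0000] v=[0.0000 0.0000 0.0000]
Step 1: x=[4.9400 5.1000 9.9800] v=[-0.6000 1.0000 -0.2000]
Step 2: x=[4.8232 5.2944 9.9412] v=[-1.1680 1.9440 -0.3880]
Step 3: x=[4.6558 5.5723 9.8859] v=[-1.6738 2.7791 -0.5527]
Step 4: x=[4.4468 5.9182 9.8175] v=[-2.0905 3.4585 -0.6841]
Step 5: x=[4.2072 6.3126 9.7401] v=[-2.3962 3.9441 -0.7740]
Step 6: x=[3.9497 6.7335 9.6584] v=[-2.5751 4.2085 -0.8168]
Step 7: x=[3.6879 7.1572 9.5775] v=[-2.6183 4.2367 -0.8093]
Step 8: x=[3.4355 7.5599 9.5024] v=[-2.5244 4.0269 -0.7513]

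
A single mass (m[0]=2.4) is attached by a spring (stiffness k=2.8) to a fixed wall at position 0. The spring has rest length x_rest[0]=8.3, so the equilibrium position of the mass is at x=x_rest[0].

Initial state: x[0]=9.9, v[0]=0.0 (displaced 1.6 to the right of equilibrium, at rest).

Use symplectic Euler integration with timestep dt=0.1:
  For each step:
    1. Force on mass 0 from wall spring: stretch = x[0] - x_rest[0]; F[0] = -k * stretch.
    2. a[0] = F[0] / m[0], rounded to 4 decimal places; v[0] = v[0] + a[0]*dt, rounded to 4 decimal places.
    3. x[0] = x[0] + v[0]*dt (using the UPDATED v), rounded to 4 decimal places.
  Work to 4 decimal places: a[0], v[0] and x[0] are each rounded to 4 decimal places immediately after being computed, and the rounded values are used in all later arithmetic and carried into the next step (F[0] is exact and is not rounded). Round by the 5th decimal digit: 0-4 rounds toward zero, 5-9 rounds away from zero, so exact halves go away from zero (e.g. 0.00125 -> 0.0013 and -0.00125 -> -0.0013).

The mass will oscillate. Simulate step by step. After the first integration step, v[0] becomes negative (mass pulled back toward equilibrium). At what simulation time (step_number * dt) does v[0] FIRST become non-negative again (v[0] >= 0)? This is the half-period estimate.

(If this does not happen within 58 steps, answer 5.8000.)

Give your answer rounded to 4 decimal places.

Answer: 3.0000

Derivation:
Step 0: x=[9.9000] v=[0.0000]
Step 1: x=[9.8813] v=[-0.1867]
Step 2: x=[9.8442] v=[-0.3712]
Step 3: x=[9.7891] v=[-0.5514]
Step 4: x=[9.7166] v=[-0.7251]
Step 5: x=[9.6276] v=[-0.8904]
Step 6: x=[9.5231] v=[-1.0453]
Step 7: x=[9.4043] v=[-1.1880]
Step 8: x=[9.2726] v=[-1.3168]
Step 9: x=[9.1296] v=[-1.4303]
Step 10: x=[8.9769] v=[-1.5271]
Step 11: x=[8.8163] v=[-1.6061]
Step 12: x=[8.6497] v=[-1.6663]
Step 13: x=[8.4790] v=[-1.7071]
Step 14: x=[8.3062] v=[-1.7280]
Step 15: x=[8.1333] v=[-1.7287]
Step 16: x=[7.9624] v=[-1.7093]
Step 17: x=[7.7954] v=[-1.6699]
Step 18: x=[7.6343] v=[-1.6110]
Step 19: x=[7.4810] v=[-1.5333]
Step 20: x=[7.3372] v=[-1.4378]
Step 21: x=[7.2047] v=[-1.3255]
Step 22: x=[7.0849] v=[-1.1977]
Step 23: x=[6.9793] v=[-1.0559]
Step 24: x=[6.8891] v=[-0.9018]
Step 25: x=[6.8154] v=[-0.7372]
Step 26: x=[6.7590] v=[-0.5640]
Step 27: x=[6.7206] v=[-0.3842]
Step 28: x=[6.7006] v=[-0.1999]
Step 29: x=[6.6993] v=[-0.0133]
Step 30: x=[6.7167] v=[0.1735]
First v>=0 after going negative at step 30, time=3.0000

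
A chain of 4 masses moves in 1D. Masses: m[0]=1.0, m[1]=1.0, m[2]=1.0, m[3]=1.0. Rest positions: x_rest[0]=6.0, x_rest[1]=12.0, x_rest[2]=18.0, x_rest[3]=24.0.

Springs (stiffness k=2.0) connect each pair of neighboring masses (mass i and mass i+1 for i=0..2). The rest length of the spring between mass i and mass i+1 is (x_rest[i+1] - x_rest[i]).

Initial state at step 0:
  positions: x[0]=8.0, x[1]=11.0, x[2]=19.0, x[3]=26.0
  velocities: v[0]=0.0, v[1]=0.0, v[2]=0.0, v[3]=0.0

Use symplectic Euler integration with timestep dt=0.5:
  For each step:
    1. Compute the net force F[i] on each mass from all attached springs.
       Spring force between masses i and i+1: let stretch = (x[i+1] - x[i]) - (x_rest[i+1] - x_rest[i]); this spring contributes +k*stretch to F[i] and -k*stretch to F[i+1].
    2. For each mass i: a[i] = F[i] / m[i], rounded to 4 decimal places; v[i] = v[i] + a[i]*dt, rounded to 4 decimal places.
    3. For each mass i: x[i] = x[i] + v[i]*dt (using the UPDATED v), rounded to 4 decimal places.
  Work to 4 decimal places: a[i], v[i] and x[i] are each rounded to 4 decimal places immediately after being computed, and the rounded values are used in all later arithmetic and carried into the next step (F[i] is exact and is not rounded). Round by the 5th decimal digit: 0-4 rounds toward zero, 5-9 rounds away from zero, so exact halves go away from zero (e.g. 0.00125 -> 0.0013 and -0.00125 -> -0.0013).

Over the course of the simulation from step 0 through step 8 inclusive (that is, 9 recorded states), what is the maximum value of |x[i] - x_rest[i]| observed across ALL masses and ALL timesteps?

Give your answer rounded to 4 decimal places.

Answer: 3.0000

Derivation:
Step 0: x=[8.0000 11.0000 19.0000 26.0000] v=[0.0000 0.0000 0.0000 0.0000]
Step 1: x=[6.5000 13.5000 18.5000 25.5000] v=[-3.0000 5.0000 -1.0000 -1.0000]
Step 2: x=[5.5000 15.0000 19.0000 24.5000] v=[-2.0000 3.0000 1.0000 -2.0000]
Step 3: x=[6.2500 13.7500 20.2500 23.7500] v=[1.5000 -2.5000 2.5000 -1.5000]
Step 4: x=[7.7500 12.0000 20.0000 24.2500] v=[3.0000 -3.5000 -0.5000 1.0000]
Step 5: x=[8.3750 12.1250 17.8750 25.6250] v=[1.2500 0.2500 -4.2500 2.7500]
Step 6: x=[7.8750 13.2500 16.7500 26.1250] v=[-1.0000 2.2500 -2.2500 1.0000]
Step 7: x=[7.0625 13.4375 18.5625 24.9375] v=[-1.6250 0.3750 3.6250 -2.3750]
Step 8: x=[6.4375 13.0000 21.0000 23.5625] v=[-1.2500 -0.8750 4.8750 -2.7500]
Max displacement = 3.0000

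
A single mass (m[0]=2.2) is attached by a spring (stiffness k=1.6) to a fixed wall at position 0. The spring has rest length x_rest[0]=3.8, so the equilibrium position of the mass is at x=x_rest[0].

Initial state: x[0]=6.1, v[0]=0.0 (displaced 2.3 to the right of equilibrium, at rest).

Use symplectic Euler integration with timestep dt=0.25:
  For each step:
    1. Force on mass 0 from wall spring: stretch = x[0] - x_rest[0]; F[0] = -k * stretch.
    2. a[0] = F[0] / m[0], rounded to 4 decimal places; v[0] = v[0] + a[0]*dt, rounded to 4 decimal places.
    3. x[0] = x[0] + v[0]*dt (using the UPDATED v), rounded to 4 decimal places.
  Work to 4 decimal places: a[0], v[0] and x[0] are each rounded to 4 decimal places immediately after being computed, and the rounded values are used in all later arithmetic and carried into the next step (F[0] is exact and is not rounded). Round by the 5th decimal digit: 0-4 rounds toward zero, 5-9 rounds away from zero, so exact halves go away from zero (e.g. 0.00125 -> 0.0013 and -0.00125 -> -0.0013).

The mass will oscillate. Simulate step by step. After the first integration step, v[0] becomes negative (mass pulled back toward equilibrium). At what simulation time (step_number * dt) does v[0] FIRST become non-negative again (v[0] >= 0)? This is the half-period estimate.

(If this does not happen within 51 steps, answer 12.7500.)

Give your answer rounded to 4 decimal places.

Step 0: x=[6.1000] v=[0.0000]
Step 1: x=[5.9955] v=[-0.4182]
Step 2: x=[5.7912] v=[-0.8174]
Step 3: x=[5.4964] v=[-1.1794]
Step 4: x=[5.1245] v=[-1.4878]
Step 5: x=[4.6924] v=[-1.7286]
Step 6: x=[4.2197] v=[-1.8909]
Step 7: x=[3.7279] v=[-1.9672]
Step 8: x=[3.2394] v=[-1.9541]
Step 9: x=[2.7764] v=[-1.8522]
Step 10: x=[2.3599] v=[-1.6661]
Step 11: x=[2.0088] v=[-1.4043]
Step 12: x=[1.7392] v=[-1.0786]
Step 13: x=[1.5632] v=[-0.7039]
Step 14: x=[1.4889] v=[-0.2972]
Step 15: x=[1.5197] v=[0.1230]
First v>=0 after going negative at step 15, time=3.7500

Answer: 3.7500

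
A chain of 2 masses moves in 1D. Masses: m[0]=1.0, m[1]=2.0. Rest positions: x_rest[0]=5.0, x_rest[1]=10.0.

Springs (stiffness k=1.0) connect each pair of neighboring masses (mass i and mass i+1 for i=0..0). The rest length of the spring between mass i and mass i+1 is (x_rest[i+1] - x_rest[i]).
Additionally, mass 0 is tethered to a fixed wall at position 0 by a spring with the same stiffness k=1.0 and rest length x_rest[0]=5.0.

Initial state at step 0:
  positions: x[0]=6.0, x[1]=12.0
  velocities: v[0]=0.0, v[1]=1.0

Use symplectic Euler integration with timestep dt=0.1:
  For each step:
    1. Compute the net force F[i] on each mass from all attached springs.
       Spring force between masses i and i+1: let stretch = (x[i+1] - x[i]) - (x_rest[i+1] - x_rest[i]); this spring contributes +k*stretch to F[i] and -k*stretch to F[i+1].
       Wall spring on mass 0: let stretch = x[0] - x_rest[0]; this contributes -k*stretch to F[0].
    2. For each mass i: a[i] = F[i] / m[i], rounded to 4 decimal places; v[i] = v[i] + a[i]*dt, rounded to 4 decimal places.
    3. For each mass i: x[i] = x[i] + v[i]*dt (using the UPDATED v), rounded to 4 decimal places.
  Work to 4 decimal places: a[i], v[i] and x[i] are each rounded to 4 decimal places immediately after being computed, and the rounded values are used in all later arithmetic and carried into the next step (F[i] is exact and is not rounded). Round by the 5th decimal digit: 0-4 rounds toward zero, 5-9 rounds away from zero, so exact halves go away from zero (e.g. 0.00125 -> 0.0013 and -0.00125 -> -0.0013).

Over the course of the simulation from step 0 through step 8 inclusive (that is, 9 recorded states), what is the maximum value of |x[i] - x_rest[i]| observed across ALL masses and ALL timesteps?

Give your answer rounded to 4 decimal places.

Step 0: x=[6.0000 12.0000] v=[0.0000 1.0000]
Step 1: x=[6.0000 12.0950] v=[0.0000 0.9500]
Step 2: x=[6.0010 12.1845] v=[0.0095 0.8953]
Step 3: x=[6.0038 12.2681] v=[0.0278 0.8361]
Step 4: x=[6.0092 12.3454] v=[0.0539 0.7729]
Step 5: x=[6.0179 12.4160] v=[0.0866 0.7061]
Step 6: x=[6.0304 12.4796] v=[0.1246 0.6362]
Step 7: x=[6.0471 12.5360] v=[0.1665 0.5637]
Step 8: x=[6.0682 12.5849] v=[0.2107 0.4893]
Max displacement = 2.5849

Answer: 2.5849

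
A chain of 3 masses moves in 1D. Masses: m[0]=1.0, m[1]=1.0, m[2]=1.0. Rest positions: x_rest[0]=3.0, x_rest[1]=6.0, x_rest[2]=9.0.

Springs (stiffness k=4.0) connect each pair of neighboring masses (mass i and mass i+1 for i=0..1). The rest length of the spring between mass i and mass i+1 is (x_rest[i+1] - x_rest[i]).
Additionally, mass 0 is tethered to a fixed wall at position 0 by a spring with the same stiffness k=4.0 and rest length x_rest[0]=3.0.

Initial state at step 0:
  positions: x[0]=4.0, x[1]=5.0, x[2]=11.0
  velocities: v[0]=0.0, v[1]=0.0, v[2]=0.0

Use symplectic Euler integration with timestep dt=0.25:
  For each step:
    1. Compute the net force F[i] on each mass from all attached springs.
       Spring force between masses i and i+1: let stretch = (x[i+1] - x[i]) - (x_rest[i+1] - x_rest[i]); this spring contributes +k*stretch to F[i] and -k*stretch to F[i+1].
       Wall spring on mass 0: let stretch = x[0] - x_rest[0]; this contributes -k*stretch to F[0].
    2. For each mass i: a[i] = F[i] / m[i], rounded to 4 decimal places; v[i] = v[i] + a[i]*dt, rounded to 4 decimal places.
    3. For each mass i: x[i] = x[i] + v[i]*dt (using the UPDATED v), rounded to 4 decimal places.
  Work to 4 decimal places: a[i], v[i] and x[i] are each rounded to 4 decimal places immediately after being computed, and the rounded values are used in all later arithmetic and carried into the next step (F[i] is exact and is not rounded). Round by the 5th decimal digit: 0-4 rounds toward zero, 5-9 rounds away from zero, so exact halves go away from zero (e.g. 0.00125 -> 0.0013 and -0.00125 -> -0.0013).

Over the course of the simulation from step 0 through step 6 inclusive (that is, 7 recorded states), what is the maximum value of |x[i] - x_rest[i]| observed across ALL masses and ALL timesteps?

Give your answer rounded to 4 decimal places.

Step 0: x=[4.0000 5.0000 11.0000] v=[0.0000 0.0000 0.0000]
Step 1: x=[3.2500 6.2500 10.2500] v=[-3.0000 5.0000 -3.0000]
Step 2: x=[2.4375 7.7500 9.2500] v=[-3.2500 6.0000 -4.0000]
Step 3: x=[2.3438 8.2969 8.6250] v=[-0.3750 2.1875 -2.5000]
Step 4: x=[3.1524 7.4375 8.6680] v=[3.2343 -3.4375 0.1719]
Step 5: x=[4.2442 5.8145 9.1534] v=[4.3670 -6.4921 1.9414]
Step 6: x=[4.6675 4.6336 9.5540] v=[1.6931 -4.7235 1.6025]
Max displacement = 2.2969

Answer: 2.2969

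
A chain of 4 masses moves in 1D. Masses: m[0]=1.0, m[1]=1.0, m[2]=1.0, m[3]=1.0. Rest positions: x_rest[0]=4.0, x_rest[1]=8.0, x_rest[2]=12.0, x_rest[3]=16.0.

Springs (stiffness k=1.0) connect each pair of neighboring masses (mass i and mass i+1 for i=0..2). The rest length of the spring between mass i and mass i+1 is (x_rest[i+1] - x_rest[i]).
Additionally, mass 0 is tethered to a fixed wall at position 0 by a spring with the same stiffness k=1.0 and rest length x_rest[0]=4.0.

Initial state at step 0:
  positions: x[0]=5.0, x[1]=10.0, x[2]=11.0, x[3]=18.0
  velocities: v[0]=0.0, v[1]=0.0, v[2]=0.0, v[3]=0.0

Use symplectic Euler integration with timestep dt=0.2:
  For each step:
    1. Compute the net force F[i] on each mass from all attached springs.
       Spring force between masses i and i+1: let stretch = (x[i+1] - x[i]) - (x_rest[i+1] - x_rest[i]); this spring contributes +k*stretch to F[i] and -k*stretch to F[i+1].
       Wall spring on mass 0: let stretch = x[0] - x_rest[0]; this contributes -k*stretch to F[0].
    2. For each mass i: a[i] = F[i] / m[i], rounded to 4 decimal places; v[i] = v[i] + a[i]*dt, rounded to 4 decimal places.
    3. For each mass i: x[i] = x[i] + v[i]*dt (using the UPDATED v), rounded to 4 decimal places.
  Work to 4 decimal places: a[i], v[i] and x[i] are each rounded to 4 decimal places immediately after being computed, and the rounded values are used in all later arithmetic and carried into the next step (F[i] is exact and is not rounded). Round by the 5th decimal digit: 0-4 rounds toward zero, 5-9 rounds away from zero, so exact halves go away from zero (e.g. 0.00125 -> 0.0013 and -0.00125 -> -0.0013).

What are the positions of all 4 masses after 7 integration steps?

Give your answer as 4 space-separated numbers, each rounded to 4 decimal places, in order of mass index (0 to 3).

Answer: 4.4517 7.7307 14.6289 16.1136

Derivation:
Step 0: x=[5.0000 10.0000 11.0000 18.0000] v=[0.0000 0.0000 0.0000 0.0000]
Step 1: x=[5.0000 9.8400 11.2400 17.8800] v=[0.0000 -0.8000 1.2000 -0.6000]
Step 2: x=[4.9936 9.5424 11.6896 17.6544] v=[-0.0320 -1.4880 2.2480 -1.1280]
Step 3: x=[4.9694 9.1487 12.2919 17.3502] v=[-0.1210 -1.9683 3.0115 -1.5210]
Step 4: x=[4.9136 8.7136 12.9708 17.0037] v=[-0.2790 -2.1755 3.3945 -1.7327]
Step 5: x=[4.8133 8.2968 13.6407 16.6558] v=[-0.5017 -2.0841 3.3496 -1.7393]
Step 6: x=[4.6598 7.9544 14.2175 16.3473] v=[-0.7677 -1.7120 2.8838 -1.5423]
Step 7: x=[4.4517 7.7307 14.6289 16.1136] v=[-1.0407 -1.1183 2.0571 -1.1683]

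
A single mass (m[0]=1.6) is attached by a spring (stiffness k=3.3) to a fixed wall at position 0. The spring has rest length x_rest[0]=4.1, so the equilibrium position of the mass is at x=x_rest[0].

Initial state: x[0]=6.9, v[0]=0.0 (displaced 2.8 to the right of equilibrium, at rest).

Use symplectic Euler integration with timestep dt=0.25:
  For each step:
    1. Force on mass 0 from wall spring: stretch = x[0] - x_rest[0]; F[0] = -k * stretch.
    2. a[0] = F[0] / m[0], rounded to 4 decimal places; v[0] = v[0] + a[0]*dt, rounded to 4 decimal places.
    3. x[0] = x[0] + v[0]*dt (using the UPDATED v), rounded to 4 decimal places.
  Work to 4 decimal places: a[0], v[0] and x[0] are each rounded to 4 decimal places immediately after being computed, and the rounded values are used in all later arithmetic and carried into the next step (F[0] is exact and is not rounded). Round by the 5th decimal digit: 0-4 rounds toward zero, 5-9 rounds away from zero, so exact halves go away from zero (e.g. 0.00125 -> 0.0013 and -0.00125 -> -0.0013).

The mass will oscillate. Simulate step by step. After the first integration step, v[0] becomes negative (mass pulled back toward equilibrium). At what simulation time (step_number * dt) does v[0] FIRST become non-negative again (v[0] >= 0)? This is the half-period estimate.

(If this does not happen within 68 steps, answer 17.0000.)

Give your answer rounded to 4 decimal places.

Answer: 2.2500

Derivation:
Step 0: x=[6.9000] v=[0.0000]
Step 1: x=[6.5391] v=[-1.4438]
Step 2: x=[5.8637] v=[-2.7015]
Step 3: x=[4.9610] v=[-3.6109]
Step 4: x=[3.9473] v=[-4.0549]
Step 5: x=[2.9533] v=[-3.9762]
Step 6: x=[2.1071] v=[-3.3849]
Step 7: x=[1.5178] v=[-2.3573]
Step 8: x=[1.2613] v=[-1.0259]
Step 9: x=[1.3708] v=[0.4378]
First v>=0 after going negative at step 9, time=2.2500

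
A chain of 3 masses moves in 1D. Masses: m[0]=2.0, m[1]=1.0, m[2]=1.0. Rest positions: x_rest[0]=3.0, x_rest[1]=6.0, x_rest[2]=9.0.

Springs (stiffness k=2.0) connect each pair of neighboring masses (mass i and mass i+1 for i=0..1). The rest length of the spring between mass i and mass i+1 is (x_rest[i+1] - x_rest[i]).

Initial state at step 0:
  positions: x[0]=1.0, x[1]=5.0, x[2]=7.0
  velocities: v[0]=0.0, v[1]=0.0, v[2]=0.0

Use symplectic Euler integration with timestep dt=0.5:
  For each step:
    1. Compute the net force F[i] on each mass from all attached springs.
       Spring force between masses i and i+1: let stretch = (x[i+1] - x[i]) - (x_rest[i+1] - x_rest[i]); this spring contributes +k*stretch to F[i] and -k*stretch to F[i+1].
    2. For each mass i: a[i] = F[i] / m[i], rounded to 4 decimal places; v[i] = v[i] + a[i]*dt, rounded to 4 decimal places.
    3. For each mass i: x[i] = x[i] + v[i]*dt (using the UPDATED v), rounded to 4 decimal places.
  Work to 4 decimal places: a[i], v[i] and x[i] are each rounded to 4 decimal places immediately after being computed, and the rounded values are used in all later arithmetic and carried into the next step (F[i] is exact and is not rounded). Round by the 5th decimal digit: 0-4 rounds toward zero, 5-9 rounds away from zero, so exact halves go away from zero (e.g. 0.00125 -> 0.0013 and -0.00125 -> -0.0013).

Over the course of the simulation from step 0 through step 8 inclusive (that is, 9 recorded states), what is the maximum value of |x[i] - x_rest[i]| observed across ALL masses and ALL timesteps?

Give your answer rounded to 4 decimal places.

Answer: 2.6328

Derivation:
Step 0: x=[1.0000 5.0000 7.0000] v=[0.0000 0.0000 0.0000]
Step 1: x=[1.2500 4.0000 7.5000] v=[0.5000 -2.0000 1.0000]
Step 2: x=[1.4375 3.3750 7.7500] v=[0.3750 -1.2500 0.5000]
Step 3: x=[1.3594 3.9688 7.3125] v=[-0.1563 1.1875 -0.8750]
Step 4: x=[1.1836 4.9297 6.7032] v=[-0.3516 1.9218 -1.2187]
Step 5: x=[1.1944 4.9043 6.7071] v=[0.0215 -0.0508 0.0078]
Step 6: x=[1.3827 3.9254 7.3096] v=[0.3765 -1.9579 1.2050]
Step 7: x=[1.4567 3.3672 7.7200] v=[0.1479 -1.1164 0.8208]
Step 8: x=[1.2583 4.0302 7.4540] v=[-0.3969 1.3259 -0.5320]
Max displacement = 2.6328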